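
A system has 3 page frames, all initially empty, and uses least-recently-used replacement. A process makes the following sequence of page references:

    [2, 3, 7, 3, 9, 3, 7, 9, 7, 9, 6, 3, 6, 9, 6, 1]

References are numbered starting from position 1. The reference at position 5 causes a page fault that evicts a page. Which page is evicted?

pos 1: 2 -> fault, frames [2]
pos 2: 3 -> fault, frames [2, 3]
pos 3: 7 -> fault, frames [2, 3, 7]
pos 4: 3 -> hit
pos 5: 9 -> fault, evict 2, frames [7, 3, 9]
At position 5, page 2 is evicted.

2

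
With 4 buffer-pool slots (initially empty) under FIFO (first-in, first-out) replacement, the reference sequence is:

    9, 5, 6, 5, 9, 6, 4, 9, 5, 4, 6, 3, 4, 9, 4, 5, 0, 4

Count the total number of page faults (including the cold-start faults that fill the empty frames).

9

9 -> fault, frames (9)
5 -> fault, frames (9 5)
6 -> fault, frames (9 5 6)
5 -> hit
9 -> hit
6 -> hit
4 -> fault, frames (9 5 6 4)
9 -> hit
5 -> hit
4 -> hit
6 -> hit
3 -> fault, evict 9, frames (5 6 4 3)
4 -> hit
9 -> fault, evict 5, frames (6 4 3 9)
4 -> hit
5 -> fault, evict 6, frames (4 3 9 5)
0 -> fault, evict 4, frames (3 9 5 0)
4 -> fault, evict 3, frames (9 5 0 4)
Page faults: 9.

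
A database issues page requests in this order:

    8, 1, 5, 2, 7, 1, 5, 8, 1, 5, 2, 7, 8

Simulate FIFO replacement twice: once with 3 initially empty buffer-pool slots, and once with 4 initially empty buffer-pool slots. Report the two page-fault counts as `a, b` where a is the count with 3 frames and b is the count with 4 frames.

10, 11

3 frames: F F F F F F F F . . F F . → 10 faults.
4 frames: F F F F F . . F F F F F F → 11 faults.
11 > 10: adding a frame increased faults — Belady's anomaly.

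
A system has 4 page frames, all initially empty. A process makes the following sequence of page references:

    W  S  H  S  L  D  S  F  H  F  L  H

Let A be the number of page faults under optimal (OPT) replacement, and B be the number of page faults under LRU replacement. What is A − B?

-2

Under OPT: F F F . F F . F . . . . → 6 faults.
Under LRU: F F F . F F . F F . F . → 8 faults.
A − B = 6 − 8 = -2.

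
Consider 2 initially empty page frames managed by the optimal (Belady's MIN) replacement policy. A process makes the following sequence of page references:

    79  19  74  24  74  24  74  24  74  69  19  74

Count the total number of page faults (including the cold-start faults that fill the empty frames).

79: miss, frames [79]
19: miss, frames [79, 19]
74: miss, evict 79, frames [19, 74]
24: miss, evict 19, frames [74, 24]
74: hit
24: hit
74: hit
24: hit
74: hit
69: miss, evict 24, frames [74, 69]
19: miss, evict 69, frames [74, 19]
74: hit
Page faults: 6.

6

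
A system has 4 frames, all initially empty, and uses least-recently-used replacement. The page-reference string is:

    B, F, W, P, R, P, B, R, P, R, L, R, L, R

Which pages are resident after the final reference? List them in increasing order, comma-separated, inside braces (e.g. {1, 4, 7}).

B -> miss, frames (B)
F -> miss, frames (B F)
W -> miss, frames (B F W)
P -> miss, frames (B F W P)
R -> miss, evict B, frames (F W P R)
P -> hit
B -> miss, evict F, frames (W R P B)
R -> hit
P -> hit
R -> hit
L -> miss, evict W, frames (B P R L)
R -> hit
L -> hit
R -> hit

{B, L, P, R}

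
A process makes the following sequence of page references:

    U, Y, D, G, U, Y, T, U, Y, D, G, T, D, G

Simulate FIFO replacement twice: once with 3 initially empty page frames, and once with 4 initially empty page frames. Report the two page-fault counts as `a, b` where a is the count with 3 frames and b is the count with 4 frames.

9, 10

3 frames: F F F F F F F . . F F . . . → 9 faults.
4 frames: F F F F . . F F F F F F . . → 10 faults.
10 > 9: adding a frame increased faults — Belady's anomaly.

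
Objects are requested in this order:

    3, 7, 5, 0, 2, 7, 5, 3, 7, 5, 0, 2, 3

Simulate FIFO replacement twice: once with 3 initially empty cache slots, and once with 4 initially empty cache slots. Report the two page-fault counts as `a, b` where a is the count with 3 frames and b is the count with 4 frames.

10, 11

3 frames: F F F F F F F F . . F F . → 10 faults.
4 frames: F F F F F . . F F F F F F → 11 faults.
11 > 10: adding a frame increased faults — Belady's anomaly.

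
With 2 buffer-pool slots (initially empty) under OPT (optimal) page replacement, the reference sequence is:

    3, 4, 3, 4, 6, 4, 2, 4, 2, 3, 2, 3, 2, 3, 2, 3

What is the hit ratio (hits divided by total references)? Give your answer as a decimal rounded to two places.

0.69

3: miss, frames (3)
4: miss, frames (3 4)
3: hit
4: hit
6: miss, evict 3, frames (4 6)
4: hit
2: miss, evict 6, frames (4 2)
4: hit
2: hit
3: miss, evict 4, frames (2 3)
2: hit
3: hit
2: hit
3: hit
2: hit
3: hit
Hits: 11 of 16 references → 11/16 = 0.6875.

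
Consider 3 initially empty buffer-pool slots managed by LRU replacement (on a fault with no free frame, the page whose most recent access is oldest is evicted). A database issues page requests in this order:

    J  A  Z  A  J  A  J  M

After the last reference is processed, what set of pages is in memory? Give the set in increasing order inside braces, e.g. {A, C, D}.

J → fault, frames (J)
A → fault, frames (J A)
Z → fault, frames (J A Z)
A → hit
J → hit
A → hit
J → hit
M → fault, evict Z, frames (A J M)

{A, J, M}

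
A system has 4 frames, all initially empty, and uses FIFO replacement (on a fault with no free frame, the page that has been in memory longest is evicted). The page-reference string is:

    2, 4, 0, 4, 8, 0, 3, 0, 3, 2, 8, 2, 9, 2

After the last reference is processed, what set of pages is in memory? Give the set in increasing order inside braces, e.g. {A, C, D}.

{2, 3, 8, 9}

2: fault, frames (2)
4: fault, frames (2 4)
0: fault, frames (2 4 0)
4: hit
8: fault, frames (2 4 0 8)
0: hit
3: fault, evict 2, frames (4 0 8 3)
0: hit
3: hit
2: fault, evict 4, frames (0 8 3 2)
8: hit
2: hit
9: fault, evict 0, frames (8 3 2 9)
2: hit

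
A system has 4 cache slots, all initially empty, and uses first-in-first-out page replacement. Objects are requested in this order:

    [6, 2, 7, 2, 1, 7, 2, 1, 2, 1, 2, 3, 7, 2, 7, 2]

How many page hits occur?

11

6 -> miss, frames {6}
2 -> miss, frames {6,2}
7 -> miss, frames {6,2,7}
2 -> hit
1 -> miss, frames {6,2,7,1}
7 -> hit
2 -> hit
1 -> hit
2 -> hit
1 -> hit
2 -> hit
3 -> miss, evict 6, frames {2,7,1,3}
7 -> hit
2 -> hit
7 -> hit
2 -> hit
Hits: 11.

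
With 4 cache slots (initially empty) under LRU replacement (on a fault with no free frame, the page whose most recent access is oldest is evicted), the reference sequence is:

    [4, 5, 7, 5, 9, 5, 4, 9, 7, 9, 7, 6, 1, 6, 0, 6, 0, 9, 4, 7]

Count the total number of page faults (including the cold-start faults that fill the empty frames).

10

4 -> miss, frames [4]
5 -> miss, frames [4, 5]
7 -> miss, frames [4, 5, 7]
5 -> hit
9 -> miss, frames [4, 7, 5, 9]
5 -> hit
4 -> hit
9 -> hit
7 -> hit
9 -> hit
7 -> hit
6 -> miss, evict 5, frames [4, 9, 7, 6]
1 -> miss, evict 4, frames [9, 7, 6, 1]
6 -> hit
0 -> miss, evict 9, frames [7, 1, 6, 0]
6 -> hit
0 -> hit
9 -> miss, evict 7, frames [1, 6, 0, 9]
4 -> miss, evict 1, frames [6, 0, 9, 4]
7 -> miss, evict 6, frames [0, 9, 4, 7]
Page faults: 10.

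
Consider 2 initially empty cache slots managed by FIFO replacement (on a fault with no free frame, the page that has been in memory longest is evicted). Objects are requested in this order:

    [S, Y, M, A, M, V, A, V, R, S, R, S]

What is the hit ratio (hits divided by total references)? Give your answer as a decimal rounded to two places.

S → miss, frames (S)
Y → miss, frames (S Y)
M → miss, evict S, frames (Y M)
A → miss, evict Y, frames (M A)
M → hit
V → miss, evict M, frames (A V)
A → hit
V → hit
R → miss, evict A, frames (V R)
S → miss, evict V, frames (R S)
R → hit
S → hit
Hits: 5 of 12 references → 5/12 = 0.4167.

0.42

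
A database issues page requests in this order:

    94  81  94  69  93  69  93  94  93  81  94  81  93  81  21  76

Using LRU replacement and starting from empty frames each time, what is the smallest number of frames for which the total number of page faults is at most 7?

3

f=1: 16 faults
f=2: 10 faults
f=3: 7 faults
f=4: 6 faults
f=5: 6 faults
f=6: 6 faults
Smallest f with faults ≤ 7 is 3.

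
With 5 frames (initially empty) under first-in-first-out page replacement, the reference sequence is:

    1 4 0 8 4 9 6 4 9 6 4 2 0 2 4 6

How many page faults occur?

1 → fault, frames (1)
4 → fault, frames (1 4)
0 → fault, frames (1 4 0)
8 → fault, frames (1 4 0 8)
4 → hit
9 → fault, frames (1 4 0 8 9)
6 → fault, evict 1, frames (4 0 8 9 6)
4 → hit
9 → hit
6 → hit
4 → hit
2 → fault, evict 4, frames (0 8 9 6 2)
0 → hit
2 → hit
4 → fault, evict 0, frames (8 9 6 2 4)
6 → hit
Page faults: 8.

8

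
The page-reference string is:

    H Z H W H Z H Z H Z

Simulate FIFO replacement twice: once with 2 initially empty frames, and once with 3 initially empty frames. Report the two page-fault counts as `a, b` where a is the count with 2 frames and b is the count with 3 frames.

2 frames: F F . F F F . . . . → 5 faults.
3 frames: F F . F . . . . . . → 3 faults.
3 < 5: adding a frame reduced faults, as is typical.

5, 3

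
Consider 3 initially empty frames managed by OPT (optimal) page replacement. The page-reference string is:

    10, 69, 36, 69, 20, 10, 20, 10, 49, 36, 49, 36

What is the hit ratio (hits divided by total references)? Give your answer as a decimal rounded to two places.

10 -> miss, frames {10}
69 -> miss, frames {10,69}
36 -> miss, frames {10,69,36}
69 -> hit
20 -> miss, evict 69, frames {10,36,20}
10 -> hit
20 -> hit
10 -> hit
49 -> miss, evict 20, frames {10,36,49}
36 -> hit
49 -> hit
36 -> hit
Hits: 7 of 12 references → 7/12 = 0.5833.

0.58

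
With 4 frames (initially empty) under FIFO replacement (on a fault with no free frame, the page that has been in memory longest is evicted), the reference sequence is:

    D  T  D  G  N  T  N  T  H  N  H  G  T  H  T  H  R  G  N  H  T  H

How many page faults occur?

D → miss, frames {D}
T → miss, frames {D,T}
D → hit
G → miss, frames {D,T,G}
N → miss, frames {D,T,G,N}
T → hit
N → hit
T → hit
H → miss, evict D, frames {T,G,N,H}
N → hit
H → hit
G → hit
T → hit
H → hit
T → hit
H → hit
R → miss, evict T, frames {G,N,H,R}
G → hit
N → hit
H → hit
T → miss, evict G, frames {N,H,R,T}
H → hit
Page faults: 7.

7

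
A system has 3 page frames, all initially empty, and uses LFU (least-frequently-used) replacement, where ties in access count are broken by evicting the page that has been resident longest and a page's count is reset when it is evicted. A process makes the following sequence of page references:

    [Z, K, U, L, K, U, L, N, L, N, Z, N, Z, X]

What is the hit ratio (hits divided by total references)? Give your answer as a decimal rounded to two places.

0.50

Z -> fault, frames (Z)
K -> fault, frames (Z K)
U -> fault, frames (Z K U)
L -> fault, evict Z, frames (K U L)
K -> hit
U -> hit
L -> hit
N -> fault, evict K, frames (U L N)
L -> hit
N -> hit
Z -> fault, evict U, frames (L N Z)
N -> hit
Z -> hit
X -> fault, evict Z, frames (L N X)
Hits: 7 of 14 references → 7/14 = 0.5000.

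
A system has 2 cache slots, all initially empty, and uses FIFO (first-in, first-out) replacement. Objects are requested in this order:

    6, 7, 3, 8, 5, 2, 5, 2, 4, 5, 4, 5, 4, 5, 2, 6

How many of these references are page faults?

10

6 → fault, frames [6]
7 → fault, frames [6, 7]
3 → fault, evict 6, frames [7, 3]
8 → fault, evict 7, frames [3, 8]
5 → fault, evict 3, frames [8, 5]
2 → fault, evict 8, frames [5, 2]
5 → hit
2 → hit
4 → fault, evict 5, frames [2, 4]
5 → fault, evict 2, frames [4, 5]
4 → hit
5 → hit
4 → hit
5 → hit
2 → fault, evict 4, frames [5, 2]
6 → fault, evict 5, frames [2, 6]
Page faults: 10.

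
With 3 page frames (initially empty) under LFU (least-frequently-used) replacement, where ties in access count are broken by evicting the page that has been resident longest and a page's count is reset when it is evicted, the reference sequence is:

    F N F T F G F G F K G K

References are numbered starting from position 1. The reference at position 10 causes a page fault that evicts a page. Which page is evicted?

pos 1: F → fault, frames [F]
pos 2: N → fault, frames [F, N]
pos 3: F → hit
pos 4: T → fault, frames [F, N, T]
pos 5: F → hit
pos 6: G → fault, evict N, frames [F, T, G]
pos 7: F → hit
pos 8: G → hit
pos 9: F → hit
pos 10: K → fault, evict T, frames [F, G, K]
At position 10, page T is evicted.

T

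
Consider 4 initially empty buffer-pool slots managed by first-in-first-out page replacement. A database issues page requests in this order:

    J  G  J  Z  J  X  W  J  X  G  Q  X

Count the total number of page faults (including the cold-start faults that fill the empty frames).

J → miss, frames {J}
G → miss, frames {J,G}
J → hit
Z → miss, frames {J,G,Z}
J → hit
X → miss, frames {J,G,Z,X}
W → miss, evict J, frames {G,Z,X,W}
J → miss, evict G, frames {Z,X,W,J}
X → hit
G → miss, evict Z, frames {X,W,J,G}
Q → miss, evict X, frames {W,J,G,Q}
X → miss, evict W, frames {J,G,Q,X}
Page faults: 9.

9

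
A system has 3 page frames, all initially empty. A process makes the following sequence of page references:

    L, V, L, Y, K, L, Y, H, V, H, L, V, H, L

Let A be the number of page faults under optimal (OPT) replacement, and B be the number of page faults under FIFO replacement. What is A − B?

-1

Under OPT: F F . F F . . F F . . . . . → 6 faults.
Under FIFO: F F . F F F . F F . . . . . → 7 faults.
A − B = 6 − 7 = -1.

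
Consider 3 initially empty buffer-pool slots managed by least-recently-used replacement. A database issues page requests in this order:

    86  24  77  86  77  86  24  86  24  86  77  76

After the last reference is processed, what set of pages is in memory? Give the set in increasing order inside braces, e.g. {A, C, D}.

86: miss, frames {86}
24: miss, frames {86,24}
77: miss, frames {86,24,77}
86: hit
77: hit
86: hit
24: hit
86: hit
24: hit
86: hit
77: hit
76: miss, evict 24, frames {86,77,76}

{76, 77, 86}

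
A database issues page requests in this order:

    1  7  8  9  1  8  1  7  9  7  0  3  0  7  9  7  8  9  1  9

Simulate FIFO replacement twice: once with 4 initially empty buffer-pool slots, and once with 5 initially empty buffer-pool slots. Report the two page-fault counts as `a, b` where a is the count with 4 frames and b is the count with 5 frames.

4 frames: F F F F . . . . . . F F . F . . F F F . → 10 faults.
5 frames: F F F F . . . . . . F F . . . . . . F . → 7 faults.
7 < 10: adding a frame reduced faults, as is typical.

10, 7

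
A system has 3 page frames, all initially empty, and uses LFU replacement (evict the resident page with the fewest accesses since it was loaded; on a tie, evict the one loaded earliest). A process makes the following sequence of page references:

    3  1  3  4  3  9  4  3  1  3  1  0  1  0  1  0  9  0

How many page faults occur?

3 -> fault, frames (3)
1 -> fault, frames (3 1)
3 -> hit
4 -> fault, frames (3 1 4)
3 -> hit
9 -> fault, evict 1, frames (3 4 9)
4 -> hit
3 -> hit
1 -> fault, evict 9, frames (3 4 1)
3 -> hit
1 -> hit
0 -> fault, evict 4, frames (3 1 0)
1 -> hit
0 -> hit
1 -> hit
0 -> hit
9 -> fault, evict 0, frames (3 1 9)
0 -> fault, evict 9, frames (3 1 0)
Page faults: 8.

8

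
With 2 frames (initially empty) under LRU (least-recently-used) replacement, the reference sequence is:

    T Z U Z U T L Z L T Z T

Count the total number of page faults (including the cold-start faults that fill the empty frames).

T -> miss, frames {T}
Z -> miss, frames {T,Z}
U -> miss, evict T, frames {Z,U}
Z -> hit
U -> hit
T -> miss, evict Z, frames {U,T}
L -> miss, evict U, frames {T,L}
Z -> miss, evict T, frames {L,Z}
L -> hit
T -> miss, evict Z, frames {L,T}
Z -> miss, evict L, frames {T,Z}
T -> hit
Page faults: 8.

8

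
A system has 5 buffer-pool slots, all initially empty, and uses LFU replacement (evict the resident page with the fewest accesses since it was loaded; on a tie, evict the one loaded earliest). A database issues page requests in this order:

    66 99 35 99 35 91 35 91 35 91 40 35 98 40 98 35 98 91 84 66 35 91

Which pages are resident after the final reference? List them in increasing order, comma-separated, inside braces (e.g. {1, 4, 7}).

66 -> fault, frames (66)
99 -> fault, frames (66 99)
35 -> fault, frames (66 99 35)
99 -> hit
35 -> hit
91 -> fault, frames (66 99 35 91)
35 -> hit
91 -> hit
35 -> hit
91 -> hit
40 -> fault, frames (66 99 35 91 40)
35 -> hit
98 -> fault, evict 66, frames (99 35 91 40 98)
40 -> hit
98 -> hit
35 -> hit
98 -> hit
91 -> hit
84 -> fault, evict 99, frames (35 91 40 98 84)
66 -> fault, evict 84, frames (35 91 40 98 66)
35 -> hit
91 -> hit

{35, 40, 66, 91, 98}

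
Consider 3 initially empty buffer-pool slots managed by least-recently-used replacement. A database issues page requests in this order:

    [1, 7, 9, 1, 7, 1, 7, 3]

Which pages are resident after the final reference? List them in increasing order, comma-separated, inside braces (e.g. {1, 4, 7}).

{1, 3, 7}

1: fault, frames {1}
7: fault, frames {1,7}
9: fault, frames {1,7,9}
1: hit
7: hit
1: hit
7: hit
3: fault, evict 9, frames {1,7,3}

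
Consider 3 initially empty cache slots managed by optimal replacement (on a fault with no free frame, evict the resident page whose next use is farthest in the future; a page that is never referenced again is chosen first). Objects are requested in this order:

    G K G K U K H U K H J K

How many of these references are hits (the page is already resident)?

7

G → fault, frames (G)
K → fault, frames (G K)
G → hit
K → hit
U → fault, frames (G K U)
K → hit
H → fault, evict G, frames (K U H)
U → hit
K → hit
H → hit
J → fault, evict H, frames (K U J)
K → hit
Hits: 7.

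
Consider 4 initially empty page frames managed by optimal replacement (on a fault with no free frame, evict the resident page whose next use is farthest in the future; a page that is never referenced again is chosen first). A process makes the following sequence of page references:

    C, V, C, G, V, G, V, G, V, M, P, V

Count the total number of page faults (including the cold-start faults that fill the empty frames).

5

C -> miss, frames {C}
V -> miss, frames {C,V}
C -> hit
G -> miss, frames {C,V,G}
V -> hit
G -> hit
V -> hit
G -> hit
V -> hit
M -> miss, frames {C,V,G,M}
P -> miss, evict M, frames {C,V,G,P}
V -> hit
Page faults: 5.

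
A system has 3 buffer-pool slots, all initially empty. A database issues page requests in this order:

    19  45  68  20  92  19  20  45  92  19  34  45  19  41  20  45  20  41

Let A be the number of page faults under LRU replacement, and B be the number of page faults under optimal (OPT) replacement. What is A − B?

5

Under LRU: F F F F F F . F F F F F . F F F . . → 14 faults.
Under OPT: F F F F F . . F . . F . . F F . . . → 9 faults.
A − B = 14 − 9 = 5.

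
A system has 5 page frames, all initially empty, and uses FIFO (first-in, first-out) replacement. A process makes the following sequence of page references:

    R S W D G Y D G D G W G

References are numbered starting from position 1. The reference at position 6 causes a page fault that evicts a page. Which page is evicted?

R

pos 1: R -> miss, frames {R}
pos 2: S -> miss, frames {R,S}
pos 3: W -> miss, frames {R,S,W}
pos 4: D -> miss, frames {R,S,W,D}
pos 5: G -> miss, frames {R,S,W,D,G}
pos 6: Y -> miss, evict R, frames {S,W,D,G,Y}
At position 6, page R is evicted.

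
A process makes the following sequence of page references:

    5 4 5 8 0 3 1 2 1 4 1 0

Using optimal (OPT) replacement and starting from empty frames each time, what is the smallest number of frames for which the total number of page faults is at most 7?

f=1: 12 faults
f=2: 9 faults
f=3: 8 faults
f=4: 7 faults
f=5: 7 faults
f=6: 7 faults
f=7: 7 faults
Smallest f with faults ≤ 7 is 4.

4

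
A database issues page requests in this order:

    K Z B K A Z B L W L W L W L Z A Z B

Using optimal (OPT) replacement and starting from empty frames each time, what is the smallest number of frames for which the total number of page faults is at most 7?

4

f=1: 18 faults
f=2: 10 faults
f=3: 8 faults
f=4: 7 faults
f=5: 6 faults
f=6: 6 faults
Smallest f with faults ≤ 7 is 4.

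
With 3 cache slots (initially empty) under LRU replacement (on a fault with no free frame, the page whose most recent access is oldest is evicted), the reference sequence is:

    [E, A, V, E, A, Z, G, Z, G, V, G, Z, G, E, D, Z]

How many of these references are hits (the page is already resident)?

E -> fault, frames [E]
A -> fault, frames [E, A]
V -> fault, frames [E, A, V]
E -> hit
A -> hit
Z -> fault, evict V, frames [E, A, Z]
G -> fault, evict E, frames [A, Z, G]
Z -> hit
G -> hit
V -> fault, evict A, frames [Z, G, V]
G -> hit
Z -> hit
G -> hit
E -> fault, evict V, frames [Z, G, E]
D -> fault, evict Z, frames [G, E, D]
Z -> fault, evict G, frames [E, D, Z]
Hits: 7.

7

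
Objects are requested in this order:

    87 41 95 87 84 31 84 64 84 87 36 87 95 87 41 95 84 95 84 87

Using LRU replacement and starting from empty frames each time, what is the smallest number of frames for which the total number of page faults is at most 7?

f=1: 20 faults
f=2: 14 faults
f=3: 12 faults
f=4: 10 faults
f=5: 9 faults
f=6: 8 faults
f=7: 7 faults
Smallest f with faults ≤ 7 is 7.

7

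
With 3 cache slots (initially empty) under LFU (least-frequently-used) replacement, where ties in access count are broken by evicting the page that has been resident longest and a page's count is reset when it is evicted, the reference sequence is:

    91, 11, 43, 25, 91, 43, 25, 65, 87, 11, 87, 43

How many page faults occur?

9

91 -> fault, frames {91}
11 -> fault, frames {91,11}
43 -> fault, frames {91,11,43}
25 -> fault, evict 91, frames {11,43,25}
91 -> fault, evict 11, frames {43,25,91}
43 -> hit
25 -> hit
65 -> fault, evict 91, frames {43,25,65}
87 -> fault, evict 65, frames {43,25,87}
11 -> fault, evict 87, frames {43,25,11}
87 -> fault, evict 11, frames {43,25,87}
43 -> hit
Page faults: 9.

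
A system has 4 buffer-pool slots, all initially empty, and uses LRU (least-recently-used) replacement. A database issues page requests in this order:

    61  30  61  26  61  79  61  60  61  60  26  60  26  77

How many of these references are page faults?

6

61 -> fault, frames {61}
30 -> fault, frames {61,30}
61 -> hit
26 -> fault, frames {30,61,26}
61 -> hit
79 -> fault, frames {30,26,61,79}
61 -> hit
60 -> fault, evict 30, frames {26,79,61,60}
61 -> hit
60 -> hit
26 -> hit
60 -> hit
26 -> hit
77 -> fault, evict 79, frames {61,60,26,77}
Page faults: 6.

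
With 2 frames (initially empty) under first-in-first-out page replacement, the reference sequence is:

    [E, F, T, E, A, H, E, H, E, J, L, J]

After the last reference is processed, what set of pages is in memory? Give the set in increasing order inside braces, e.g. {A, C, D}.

{J, L}

E → miss, frames (E)
F → miss, frames (E F)
T → miss, evict E, frames (F T)
E → miss, evict F, frames (T E)
A → miss, evict T, frames (E A)
H → miss, evict E, frames (A H)
E → miss, evict A, frames (H E)
H → hit
E → hit
J → miss, evict H, frames (E J)
L → miss, evict E, frames (J L)
J → hit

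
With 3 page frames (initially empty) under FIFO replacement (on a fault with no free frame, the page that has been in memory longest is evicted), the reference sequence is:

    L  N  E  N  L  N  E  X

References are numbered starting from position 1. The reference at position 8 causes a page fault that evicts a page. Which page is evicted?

pos 1: L → miss, frames (L)
pos 2: N → miss, frames (L N)
pos 3: E → miss, frames (L N E)
pos 4: N → hit
pos 5: L → hit
pos 6: N → hit
pos 7: E → hit
pos 8: X → miss, evict L, frames (N E X)
At position 8, page L is evicted.

L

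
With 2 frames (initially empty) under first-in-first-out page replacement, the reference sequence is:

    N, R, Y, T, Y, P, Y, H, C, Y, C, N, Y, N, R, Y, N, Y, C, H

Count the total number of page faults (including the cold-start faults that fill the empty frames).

15

N → miss, frames [N]
R → miss, frames [N, R]
Y → miss, evict N, frames [R, Y]
T → miss, evict R, frames [Y, T]
Y → hit
P → miss, evict Y, frames [T, P]
Y → miss, evict T, frames [P, Y]
H → miss, evict P, frames [Y, H]
C → miss, evict Y, frames [H, C]
Y → miss, evict H, frames [C, Y]
C → hit
N → miss, evict C, frames [Y, N]
Y → hit
N → hit
R → miss, evict Y, frames [N, R]
Y → miss, evict N, frames [R, Y]
N → miss, evict R, frames [Y, N]
Y → hit
C → miss, evict Y, frames [N, C]
H → miss, evict N, frames [C, H]
Page faults: 15.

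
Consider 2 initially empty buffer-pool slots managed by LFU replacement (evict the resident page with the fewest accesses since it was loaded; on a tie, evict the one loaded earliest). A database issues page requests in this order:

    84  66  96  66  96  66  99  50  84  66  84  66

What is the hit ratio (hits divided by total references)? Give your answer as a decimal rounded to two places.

84 → miss, frames {84}
66 → miss, frames {84,66}
96 → miss, evict 84, frames {66,96}
66 → hit
96 → hit
66 → hit
99 → miss, evict 96, frames {66,99}
50 → miss, evict 99, frames {66,50}
84 → miss, evict 50, frames {66,84}
66 → hit
84 → hit
66 → hit
Hits: 6 of 12 references → 6/12 = 0.5000.

0.50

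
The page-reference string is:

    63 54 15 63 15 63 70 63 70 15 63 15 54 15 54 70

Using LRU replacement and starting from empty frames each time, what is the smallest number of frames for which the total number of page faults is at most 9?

2

f=1: 16 faults
f=2: 9 faults
f=3: 6 faults
f=4: 4 faults
Smallest f with faults ≤ 9 is 2.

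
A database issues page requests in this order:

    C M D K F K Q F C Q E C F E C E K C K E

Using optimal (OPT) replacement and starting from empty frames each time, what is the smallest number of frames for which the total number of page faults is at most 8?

f=1: 20 faults
f=2: 12 faults
f=3: 8 faults
f=4: 7 faults
f=5: 7 faults
f=6: 7 faults
f=7: 7 faults
Smallest f with faults ≤ 8 is 3.

3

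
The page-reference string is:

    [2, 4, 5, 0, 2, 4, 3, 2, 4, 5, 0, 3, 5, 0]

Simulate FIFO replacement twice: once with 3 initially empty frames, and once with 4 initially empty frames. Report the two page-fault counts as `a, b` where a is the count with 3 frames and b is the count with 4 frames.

3 frames: F F F F F F F . . F F . . . → 9 faults.
4 frames: F F F F . . F F F F F F . . → 10 faults.
10 > 9: adding a frame increased faults — Belady's anomaly.

9, 10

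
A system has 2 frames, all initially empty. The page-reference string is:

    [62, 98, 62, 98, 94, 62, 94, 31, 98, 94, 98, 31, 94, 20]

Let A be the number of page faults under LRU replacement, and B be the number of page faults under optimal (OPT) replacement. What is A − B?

Under LRU: F F . . F F . F F F . F F F → 10 faults.
Under OPT: F F . . F . . F F . . F . F → 7 faults.
A − B = 10 − 7 = 3.

3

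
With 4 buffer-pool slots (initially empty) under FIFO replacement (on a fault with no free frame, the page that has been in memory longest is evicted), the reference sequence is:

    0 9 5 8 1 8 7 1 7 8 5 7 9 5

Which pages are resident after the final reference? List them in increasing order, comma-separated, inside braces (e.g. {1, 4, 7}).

0: fault, frames {0}
9: fault, frames {0,9}
5: fault, frames {0,9,5}
8: fault, frames {0,9,5,8}
1: fault, evict 0, frames {9,5,8,1}
8: hit
7: fault, evict 9, frames {5,8,1,7}
1: hit
7: hit
8: hit
5: hit
7: hit
9: fault, evict 5, frames {8,1,7,9}
5: fault, evict 8, frames {1,7,9,5}

{1, 5, 7, 9}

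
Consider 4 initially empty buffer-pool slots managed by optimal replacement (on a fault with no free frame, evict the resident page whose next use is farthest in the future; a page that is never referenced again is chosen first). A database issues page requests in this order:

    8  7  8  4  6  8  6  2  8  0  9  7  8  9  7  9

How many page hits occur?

8 -> fault, frames {8}
7 -> fault, frames {8,7}
8 -> hit
4 -> fault, frames {8,7,4}
6 -> fault, frames {8,7,4,6}
8 -> hit
6 -> hit
2 -> fault, evict 6, frames {8,7,4,2}
8 -> hit
0 -> fault, evict 2, frames {8,7,4,0}
9 -> fault, evict 0, frames {8,7,4,9}
7 -> hit
8 -> hit
9 -> hit
7 -> hit
9 -> hit
Hits: 9.

9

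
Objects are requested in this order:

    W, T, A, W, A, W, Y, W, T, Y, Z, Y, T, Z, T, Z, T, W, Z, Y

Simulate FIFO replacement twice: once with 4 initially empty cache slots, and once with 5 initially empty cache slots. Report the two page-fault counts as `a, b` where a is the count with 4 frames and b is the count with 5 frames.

6, 5

4 frames: F F F . . . F . . . F . . . . . . F . . → 6 faults.
5 frames: F F F . . . F . . . F . . . . . . . . . → 5 faults.
5 < 6: adding a frame reduced faults, as is typical.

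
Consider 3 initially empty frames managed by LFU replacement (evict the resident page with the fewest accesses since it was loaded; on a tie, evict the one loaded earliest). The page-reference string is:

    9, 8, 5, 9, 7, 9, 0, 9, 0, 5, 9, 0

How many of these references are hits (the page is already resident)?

9 -> miss, frames (9)
8 -> miss, frames (9 8)
5 -> miss, frames (9 8 5)
9 -> hit
7 -> miss, evict 8, frames (9 5 7)
9 -> hit
0 -> miss, evict 5, frames (9 7 0)
9 -> hit
0 -> hit
5 -> miss, evict 7, frames (9 0 5)
9 -> hit
0 -> hit
Hits: 6.

6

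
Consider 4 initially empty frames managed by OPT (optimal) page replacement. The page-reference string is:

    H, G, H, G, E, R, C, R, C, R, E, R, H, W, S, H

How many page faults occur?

H -> fault, frames [H]
G -> fault, frames [H, G]
H -> hit
G -> hit
E -> fault, frames [H, G, E]
R -> fault, frames [H, G, E, R]
C -> fault, evict G, frames [H, E, R, C]
R -> hit
C -> hit
R -> hit
E -> hit
R -> hit
H -> hit
W -> fault, evict C, frames [H, E, R, W]
S -> fault, evict W, frames [H, E, R, S]
H -> hit
Page faults: 7.

7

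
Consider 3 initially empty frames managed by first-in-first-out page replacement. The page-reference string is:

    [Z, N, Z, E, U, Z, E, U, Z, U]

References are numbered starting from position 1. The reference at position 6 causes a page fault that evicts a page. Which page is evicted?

N

pos 1: Z -> miss, frames {Z}
pos 2: N -> miss, frames {Z,N}
pos 3: Z -> hit
pos 4: E -> miss, frames {Z,N,E}
pos 5: U -> miss, evict Z, frames {N,E,U}
pos 6: Z -> miss, evict N, frames {E,U,Z}
At position 6, page N is evicted.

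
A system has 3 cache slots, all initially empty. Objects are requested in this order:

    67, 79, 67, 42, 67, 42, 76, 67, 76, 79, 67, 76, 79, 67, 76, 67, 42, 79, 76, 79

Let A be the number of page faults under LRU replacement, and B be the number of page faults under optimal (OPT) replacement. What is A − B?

Under LRU: F F . F . . F . . F . . . . . . F F F . → 8 faults.
Under OPT: F F . F . . F . . . . . . . . . F . . . → 5 faults.
A − B = 8 − 5 = 3.

3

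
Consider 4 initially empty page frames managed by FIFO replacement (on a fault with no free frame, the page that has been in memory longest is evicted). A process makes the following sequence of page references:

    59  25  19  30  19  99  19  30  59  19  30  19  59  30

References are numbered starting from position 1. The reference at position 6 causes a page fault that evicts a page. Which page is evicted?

pos 1: 59 -> fault, frames [59]
pos 2: 25 -> fault, frames [59, 25]
pos 3: 19 -> fault, frames [59, 25, 19]
pos 4: 30 -> fault, frames [59, 25, 19, 30]
pos 5: 19 -> hit
pos 6: 99 -> fault, evict 59, frames [25, 19, 30, 99]
At position 6, page 59 is evicted.

59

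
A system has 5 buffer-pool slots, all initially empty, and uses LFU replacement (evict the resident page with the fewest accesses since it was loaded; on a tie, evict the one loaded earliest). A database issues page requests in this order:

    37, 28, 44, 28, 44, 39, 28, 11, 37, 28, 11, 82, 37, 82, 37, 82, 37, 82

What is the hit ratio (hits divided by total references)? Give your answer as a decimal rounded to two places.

37: fault, frames (37)
28: fault, frames (37 28)
44: fault, frames (37 28 44)
28: hit
44: hit
39: fault, frames (37 28 44 39)
28: hit
11: fault, frames (37 28 44 39 11)
37: hit
28: hit
11: hit
82: fault, evict 39, frames (37 28 44 11 82)
37: hit
82: hit
37: hit
82: hit
37: hit
82: hit
Hits: 12 of 18 references → 12/18 = 0.6667.

0.67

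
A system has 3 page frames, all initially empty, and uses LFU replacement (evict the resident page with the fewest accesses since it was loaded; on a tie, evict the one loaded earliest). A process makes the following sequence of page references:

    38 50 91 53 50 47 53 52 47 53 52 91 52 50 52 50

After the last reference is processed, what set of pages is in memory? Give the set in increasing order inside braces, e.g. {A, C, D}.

38 → miss, frames (38)
50 → miss, frames (38 50)
91 → miss, frames (38 50 91)
53 → miss, evict 38, frames (50 91 53)
50 → hit
47 → miss, evict 91, frames (50 53 47)
53 → hit
52 → miss, evict 47, frames (50 53 52)
47 → miss, evict 52, frames (50 53 47)
53 → hit
52 → miss, evict 47, frames (50 53 52)
91 → miss, evict 52, frames (50 53 91)
52 → miss, evict 91, frames (50 53 52)
50 → hit
52 → hit
50 → hit

{50, 52, 53}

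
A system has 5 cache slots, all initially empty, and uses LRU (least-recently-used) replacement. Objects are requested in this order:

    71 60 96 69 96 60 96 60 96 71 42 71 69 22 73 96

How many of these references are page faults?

71 → miss, frames [71]
60 → miss, frames [71, 60]
96 → miss, frames [71, 60, 96]
69 → miss, frames [71, 60, 96, 69]
96 → hit
60 → hit
96 → hit
60 → hit
96 → hit
71 → hit
42 → miss, frames [69, 60, 96, 71, 42]
71 → hit
69 → hit
22 → miss, evict 60, frames [96, 42, 71, 69, 22]
73 → miss, evict 96, frames [42, 71, 69, 22, 73]
96 → miss, evict 42, frames [71, 69, 22, 73, 96]
Page faults: 8.

8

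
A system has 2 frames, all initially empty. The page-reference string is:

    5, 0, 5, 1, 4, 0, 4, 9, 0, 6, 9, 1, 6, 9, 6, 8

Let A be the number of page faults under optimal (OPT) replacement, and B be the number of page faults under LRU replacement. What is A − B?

-4

Under OPT: F F . F F . . F . F . F . F . F → 9 faults.
Under LRU: F F . F F F . F F F F F F F . F → 13 faults.
A − B = 9 − 13 = -4.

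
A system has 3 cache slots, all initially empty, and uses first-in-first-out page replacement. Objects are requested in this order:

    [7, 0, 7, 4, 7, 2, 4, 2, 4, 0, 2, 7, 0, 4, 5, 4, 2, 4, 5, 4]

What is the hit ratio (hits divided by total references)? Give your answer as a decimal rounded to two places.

7: fault, frames (7)
0: fault, frames (7 0)
7: hit
4: fault, frames (7 0 4)
7: hit
2: fault, evict 7, frames (0 4 2)
4: hit
2: hit
4: hit
0: hit
2: hit
7: fault, evict 0, frames (4 2 7)
0: fault, evict 4, frames (2 7 0)
4: fault, evict 2, frames (7 0 4)
5: fault, evict 7, frames (0 4 5)
4: hit
2: fault, evict 0, frames (4 5 2)
4: hit
5: hit
4: hit
Hits: 11 of 20 references → 11/20 = 0.5500.

0.55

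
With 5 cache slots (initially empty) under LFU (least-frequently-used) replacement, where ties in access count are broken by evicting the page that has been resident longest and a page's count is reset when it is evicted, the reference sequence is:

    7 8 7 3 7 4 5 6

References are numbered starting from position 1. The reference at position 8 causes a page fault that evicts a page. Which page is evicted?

pos 1: 7: miss, frames {7}
pos 2: 8: miss, frames {7,8}
pos 3: 7: hit
pos 4: 3: miss, frames {7,8,3}
pos 5: 7: hit
pos 6: 4: miss, frames {7,8,3,4}
pos 7: 5: miss, frames {7,8,3,4,5}
pos 8: 6: miss, evict 8, frames {7,3,4,5,6}
At position 8, page 8 is evicted.

8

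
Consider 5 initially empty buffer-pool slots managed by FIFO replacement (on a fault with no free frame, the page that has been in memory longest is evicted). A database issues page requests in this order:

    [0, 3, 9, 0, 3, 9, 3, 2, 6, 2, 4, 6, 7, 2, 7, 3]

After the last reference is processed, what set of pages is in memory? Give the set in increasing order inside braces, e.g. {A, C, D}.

0 → miss, frames {0}
3 → miss, frames {0,3}
9 → miss, frames {0,3,9}
0 → hit
3 → hit
9 → hit
3 → hit
2 → miss, frames {0,3,9,2}
6 → miss, frames {0,3,9,2,6}
2 → hit
4 → miss, evict 0, frames {3,9,2,6,4}
6 → hit
7 → miss, evict 3, frames {9,2,6,4,7}
2 → hit
7 → hit
3 → miss, evict 9, frames {2,6,4,7,3}

{2, 3, 4, 6, 7}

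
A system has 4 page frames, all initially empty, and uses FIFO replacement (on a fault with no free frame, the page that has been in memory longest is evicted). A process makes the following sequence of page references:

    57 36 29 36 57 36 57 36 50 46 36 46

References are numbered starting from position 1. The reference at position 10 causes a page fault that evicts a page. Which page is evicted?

57

pos 1: 57 -> fault, frames (57)
pos 2: 36 -> fault, frames (57 36)
pos 3: 29 -> fault, frames (57 36 29)
pos 4: 36 -> hit
pos 5: 57 -> hit
pos 6: 36 -> hit
pos 7: 57 -> hit
pos 8: 36 -> hit
pos 9: 50 -> fault, frames (57 36 29 50)
pos 10: 46 -> fault, evict 57, frames (36 29 50 46)
At position 10, page 57 is evicted.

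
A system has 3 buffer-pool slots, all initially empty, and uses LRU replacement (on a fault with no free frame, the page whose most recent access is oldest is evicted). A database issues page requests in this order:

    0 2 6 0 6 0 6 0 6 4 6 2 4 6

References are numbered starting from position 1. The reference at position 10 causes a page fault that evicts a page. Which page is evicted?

2

pos 1: 0 -> miss, frames [0]
pos 2: 2 -> miss, frames [0, 2]
pos 3: 6 -> miss, frames [0, 2, 6]
pos 4: 0 -> hit
pos 5: 6 -> hit
pos 6: 0 -> hit
pos 7: 6 -> hit
pos 8: 0 -> hit
pos 9: 6 -> hit
pos 10: 4 -> miss, evict 2, frames [0, 6, 4]
At position 10, page 2 is evicted.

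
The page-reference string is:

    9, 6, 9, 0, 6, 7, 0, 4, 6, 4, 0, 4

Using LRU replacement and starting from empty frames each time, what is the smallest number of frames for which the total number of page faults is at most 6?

f=1: 12 faults
f=2: 9 faults
f=3: 6 faults
f=4: 5 faults
f=5: 5 faults
Smallest f with faults ≤ 6 is 3.

3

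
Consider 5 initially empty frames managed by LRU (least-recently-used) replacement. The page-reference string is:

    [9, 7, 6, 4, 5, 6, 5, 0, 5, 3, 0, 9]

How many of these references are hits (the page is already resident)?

9: miss, frames {9}
7: miss, frames {9,7}
6: miss, frames {9,7,6}
4: miss, frames {9,7,6,4}
5: miss, frames {9,7,6,4,5}
6: hit
5: hit
0: miss, evict 9, frames {7,4,6,5,0}
5: hit
3: miss, evict 7, frames {4,6,0,5,3}
0: hit
9: miss, evict 4, frames {6,5,3,0,9}
Hits: 4.

4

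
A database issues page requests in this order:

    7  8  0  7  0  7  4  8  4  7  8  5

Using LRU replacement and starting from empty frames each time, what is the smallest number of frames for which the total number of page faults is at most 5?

f=1: 12 faults
f=2: 9 faults
f=3: 6 faults
f=4: 5 faults
f=5: 5 faults
Smallest f with faults ≤ 5 is 4.

4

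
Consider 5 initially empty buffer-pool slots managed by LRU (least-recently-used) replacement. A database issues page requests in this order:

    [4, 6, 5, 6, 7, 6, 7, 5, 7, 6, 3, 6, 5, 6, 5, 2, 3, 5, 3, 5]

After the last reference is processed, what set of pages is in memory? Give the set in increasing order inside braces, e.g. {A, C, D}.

{2, 3, 5, 6, 7}

4 → miss, frames {4}
6 → miss, frames {4,6}
5 → miss, frames {4,6,5}
6 → hit
7 → miss, frames {4,5,6,7}
6 → hit
7 → hit
5 → hit
7 → hit
6 → hit
3 → miss, frames {4,5,7,6,3}
6 → hit
5 → hit
6 → hit
5 → hit
2 → miss, evict 4, frames {7,3,6,5,2}
3 → hit
5 → hit
3 → hit
5 → hit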